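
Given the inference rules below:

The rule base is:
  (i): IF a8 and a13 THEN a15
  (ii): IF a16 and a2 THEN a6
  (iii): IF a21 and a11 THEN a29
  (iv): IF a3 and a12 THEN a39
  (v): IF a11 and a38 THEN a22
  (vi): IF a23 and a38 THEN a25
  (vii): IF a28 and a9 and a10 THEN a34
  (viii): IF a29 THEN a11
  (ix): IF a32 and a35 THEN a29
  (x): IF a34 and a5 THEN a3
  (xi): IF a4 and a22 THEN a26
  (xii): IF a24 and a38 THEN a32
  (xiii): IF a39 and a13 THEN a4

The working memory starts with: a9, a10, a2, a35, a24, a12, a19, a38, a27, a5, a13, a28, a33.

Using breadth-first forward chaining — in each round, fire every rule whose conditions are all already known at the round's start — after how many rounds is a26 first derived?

5

[1] (vii) [IF a28 and a9 and a10 THEN a34]; (xii) [IF a24 and a38 THEN a32]. ⇒ new: a34, a32.
[2] (ix) [IF a32 and a35 THEN a29]; (x) [IF a34 and a5 THEN a3]. ⇒ new: a29, a3.
[3] (iv) [IF a3 and a12 THEN a39]; (viii) [IF a29 THEN a11]. ⇒ new: a39, a11.
[4] (v) [IF a11 and a38 THEN a22]; (xiii) [IF a39 and a13 THEN a4]. ⇒ new: a22, a4.
[5] (xi) [IF a4 and a22 THEN a26]. ⇒ new: a26.
a26 first appears in round 5.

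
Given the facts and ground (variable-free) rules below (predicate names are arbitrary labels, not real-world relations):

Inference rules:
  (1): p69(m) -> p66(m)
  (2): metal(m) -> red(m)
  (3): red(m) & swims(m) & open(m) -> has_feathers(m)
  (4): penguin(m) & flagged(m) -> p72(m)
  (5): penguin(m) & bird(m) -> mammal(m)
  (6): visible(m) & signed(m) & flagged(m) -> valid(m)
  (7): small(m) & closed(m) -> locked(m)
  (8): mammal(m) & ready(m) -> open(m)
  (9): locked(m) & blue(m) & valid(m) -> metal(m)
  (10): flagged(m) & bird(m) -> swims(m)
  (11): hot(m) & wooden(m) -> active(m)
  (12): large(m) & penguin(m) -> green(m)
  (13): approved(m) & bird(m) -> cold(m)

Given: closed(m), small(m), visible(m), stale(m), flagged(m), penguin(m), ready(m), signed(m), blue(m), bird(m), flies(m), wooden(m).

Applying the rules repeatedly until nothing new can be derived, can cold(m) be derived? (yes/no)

Round 1 — (4), (5), (6), (7), (10), derive p72(m), mammal(m), valid(m), locked(m), swims(m).
Round 2 — (8), (9), derive open(m), metal(m).
Round 3 — (2), derive red(m).
Round 4 — (3), derive has_feathers(m).
Fixed point reached. cold(m) is concluded only by (13); (13) needs approved(m) (never derived).

no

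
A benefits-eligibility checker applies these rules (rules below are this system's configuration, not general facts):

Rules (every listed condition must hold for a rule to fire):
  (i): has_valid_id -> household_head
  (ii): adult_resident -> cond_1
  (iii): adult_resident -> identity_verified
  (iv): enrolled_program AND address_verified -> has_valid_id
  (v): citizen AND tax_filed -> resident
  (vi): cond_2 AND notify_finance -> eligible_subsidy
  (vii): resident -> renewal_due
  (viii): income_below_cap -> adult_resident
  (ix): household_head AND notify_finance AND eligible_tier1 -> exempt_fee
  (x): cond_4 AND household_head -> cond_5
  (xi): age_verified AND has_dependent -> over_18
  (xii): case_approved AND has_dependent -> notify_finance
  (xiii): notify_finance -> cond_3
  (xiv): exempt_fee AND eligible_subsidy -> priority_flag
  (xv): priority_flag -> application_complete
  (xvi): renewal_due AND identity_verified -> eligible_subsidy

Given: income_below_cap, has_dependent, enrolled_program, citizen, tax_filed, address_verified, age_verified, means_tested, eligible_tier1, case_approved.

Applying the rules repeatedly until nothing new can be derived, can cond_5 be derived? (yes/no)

no

Round 1 — (iv), (v), (viii), (xi), (xii), derive has_valid_id, resident, adult_resident, over_18, notify_finance.
Round 2 — (i), (ii), (iii), (vii), (xiii), derive household_head, cond_1, identity_verified, renewal_due, cond_3.
Round 3 — (ix), (xvi), derive exempt_fee, eligible_subsidy.
Round 4 — (xiv), derive priority_flag.
Round 5 — (xv), derive application_complete.
Fixed point reached. cond_5 is concluded only by (x); (x) needs cond_4 (never derived).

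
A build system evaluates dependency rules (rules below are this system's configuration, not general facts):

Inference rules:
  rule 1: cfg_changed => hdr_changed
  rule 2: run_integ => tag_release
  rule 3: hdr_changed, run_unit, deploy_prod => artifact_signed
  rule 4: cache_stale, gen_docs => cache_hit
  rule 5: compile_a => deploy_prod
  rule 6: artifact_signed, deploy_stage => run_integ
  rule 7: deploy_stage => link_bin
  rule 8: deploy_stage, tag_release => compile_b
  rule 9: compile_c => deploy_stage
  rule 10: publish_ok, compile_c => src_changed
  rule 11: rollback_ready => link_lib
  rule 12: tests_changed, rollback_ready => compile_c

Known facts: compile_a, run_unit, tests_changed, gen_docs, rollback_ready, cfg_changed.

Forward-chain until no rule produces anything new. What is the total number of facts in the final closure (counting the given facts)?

Round 1: rule 1 [cfg_changed => hdr_changed]; rule 5 [compile_a => deploy_prod]; rule 11 [rollback_ready => link_lib]; rule 12 [tests_changed, rollback_ready => compile_c]. Adds hdr_changed, deploy_prod, link_lib, compile_c.
Round 2: rule 3 [hdr_changed, run_unit, deploy_prod => artifact_signed]; rule 9 [compile_c => deploy_stage]. Adds artifact_signed, deploy_stage.
Round 3: rule 6 [artifact_signed, deploy_stage => run_integ]; rule 7 [deploy_stage => link_bin]. Adds run_integ, link_bin.
Round 4: rule 2 [run_integ => tag_release]. Adds tag_release.
Round 5: rule 8 [deploy_stage, tag_release => compile_b]. Adds compile_b.
Closure: {artifact_signed, cfg_changed, compile_a, compile_b, compile_c, deploy_prod, deploy_stage, gen_docs, hdr_changed, link_bin, link_lib, rollback_ready, run_integ, run_unit, tag_release, tests_changed} — 16 facts.

16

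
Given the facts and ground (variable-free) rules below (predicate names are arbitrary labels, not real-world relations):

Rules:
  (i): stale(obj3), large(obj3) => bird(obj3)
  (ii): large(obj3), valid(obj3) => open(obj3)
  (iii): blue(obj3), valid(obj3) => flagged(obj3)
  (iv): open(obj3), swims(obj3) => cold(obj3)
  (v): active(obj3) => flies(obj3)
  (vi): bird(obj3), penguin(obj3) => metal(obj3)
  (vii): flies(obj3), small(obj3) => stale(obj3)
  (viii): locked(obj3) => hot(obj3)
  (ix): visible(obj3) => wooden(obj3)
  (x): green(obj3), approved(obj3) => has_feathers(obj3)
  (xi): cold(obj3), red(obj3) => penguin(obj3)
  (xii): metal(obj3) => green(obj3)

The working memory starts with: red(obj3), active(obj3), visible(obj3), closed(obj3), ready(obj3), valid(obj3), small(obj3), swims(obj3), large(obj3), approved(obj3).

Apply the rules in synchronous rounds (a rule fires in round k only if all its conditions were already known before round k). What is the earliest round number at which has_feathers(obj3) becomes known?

Round 1 fires (ii), (v), (ix), giving open(obj3), flies(obj3), wooden(obj3).
Round 2 fires (iv), (vii), giving cold(obj3), stale(obj3).
Round 3 fires (i), (xi), giving bird(obj3), penguin(obj3).
Round 4 fires (vi), giving metal(obj3).
Round 5 fires (xii), giving green(obj3).
Round 6 fires (x), giving has_feathers(obj3).
has_feathers(obj3) first appears in round 6.

6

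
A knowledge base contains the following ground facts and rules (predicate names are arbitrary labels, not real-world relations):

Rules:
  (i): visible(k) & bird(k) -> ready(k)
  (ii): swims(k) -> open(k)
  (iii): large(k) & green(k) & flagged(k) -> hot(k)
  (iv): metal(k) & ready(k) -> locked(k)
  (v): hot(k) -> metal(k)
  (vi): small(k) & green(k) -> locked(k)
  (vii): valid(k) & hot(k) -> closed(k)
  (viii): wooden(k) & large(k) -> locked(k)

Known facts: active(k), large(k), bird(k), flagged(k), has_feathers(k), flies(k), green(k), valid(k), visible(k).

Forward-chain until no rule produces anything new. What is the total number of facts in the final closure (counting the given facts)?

14

[1] (i) [visible(k) & bird(k) -> ready(k)]; (iii) [large(k) & green(k) & flagged(k) -> hot(k)]. ⇒ new: ready(k), hot(k).
[2] (v) [hot(k) -> metal(k)]; (vii) [valid(k) & hot(k) -> closed(k)]. ⇒ new: metal(k), closed(k).
[3] (iv) [metal(k) & ready(k) -> locked(k)]. ⇒ new: locked(k).
Closure: {active(k), bird(k), closed(k), flagged(k), flies(k), green(k), has_feathers(k), hot(k), large(k), locked(k), metal(k), ready(k), valid(k), visible(k)} — 14 facts.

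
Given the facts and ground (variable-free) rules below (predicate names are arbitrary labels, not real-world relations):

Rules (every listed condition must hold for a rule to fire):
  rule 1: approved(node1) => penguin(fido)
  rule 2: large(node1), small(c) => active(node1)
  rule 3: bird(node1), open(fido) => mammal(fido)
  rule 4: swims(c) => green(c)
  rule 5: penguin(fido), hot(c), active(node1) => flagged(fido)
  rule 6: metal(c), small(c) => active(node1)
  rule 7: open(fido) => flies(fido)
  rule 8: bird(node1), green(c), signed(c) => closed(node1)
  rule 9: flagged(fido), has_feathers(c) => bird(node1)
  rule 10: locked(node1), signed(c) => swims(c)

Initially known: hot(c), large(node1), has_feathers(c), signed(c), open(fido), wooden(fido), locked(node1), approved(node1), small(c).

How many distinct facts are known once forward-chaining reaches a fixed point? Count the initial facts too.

Round 1 fires rule 1, rule 2, rule 7, rule 10, giving penguin(fido), active(node1), flies(fido), swims(c).
Round 2 fires rule 4, rule 5, giving green(c), flagged(fido).
Round 3 fires rule 9, giving bird(node1).
Round 4 fires rule 3, rule 8, giving mammal(fido), closed(node1).
Closure: {active(node1), approved(node1), bird(node1), closed(node1), flagged(fido), flies(fido), green(c), has_feathers(c), hot(c), large(node1), locked(node1), mammal(fido), open(fido), penguin(fido), signed(c), small(c), swims(c), wooden(fido)} — 18 facts.

18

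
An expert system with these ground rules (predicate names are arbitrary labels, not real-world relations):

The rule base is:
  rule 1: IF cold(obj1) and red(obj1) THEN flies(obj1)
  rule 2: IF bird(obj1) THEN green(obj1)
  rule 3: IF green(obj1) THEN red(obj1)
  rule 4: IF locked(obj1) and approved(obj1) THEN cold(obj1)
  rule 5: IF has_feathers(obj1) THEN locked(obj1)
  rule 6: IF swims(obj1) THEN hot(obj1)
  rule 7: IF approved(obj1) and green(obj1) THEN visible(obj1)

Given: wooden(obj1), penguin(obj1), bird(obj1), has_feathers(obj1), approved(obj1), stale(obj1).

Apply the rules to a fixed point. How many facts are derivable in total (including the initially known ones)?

[1] rule 2 [IF bird(obj1) THEN green(obj1)]; rule 5 [IF has_feathers(obj1) THEN locked(obj1)]. ⇒ new: green(obj1), locked(obj1).
[2] rule 3 [IF green(obj1) THEN red(obj1)]; rule 4 [IF locked(obj1) and approved(obj1) THEN cold(obj1)]; rule 7 [IF approved(obj1) and green(obj1) THEN visible(obj1)]. ⇒ new: red(obj1), cold(obj1), visible(obj1).
[3] rule 1 [IF cold(obj1) and red(obj1) THEN flies(obj1)]. ⇒ new: flies(obj1).
Closure: {approved(obj1), bird(obj1), cold(obj1), flies(obj1), green(obj1), has_feathers(obj1), locked(obj1), penguin(obj1), red(obj1), stale(obj1), visible(obj1), wooden(obj1)} — 12 facts.

12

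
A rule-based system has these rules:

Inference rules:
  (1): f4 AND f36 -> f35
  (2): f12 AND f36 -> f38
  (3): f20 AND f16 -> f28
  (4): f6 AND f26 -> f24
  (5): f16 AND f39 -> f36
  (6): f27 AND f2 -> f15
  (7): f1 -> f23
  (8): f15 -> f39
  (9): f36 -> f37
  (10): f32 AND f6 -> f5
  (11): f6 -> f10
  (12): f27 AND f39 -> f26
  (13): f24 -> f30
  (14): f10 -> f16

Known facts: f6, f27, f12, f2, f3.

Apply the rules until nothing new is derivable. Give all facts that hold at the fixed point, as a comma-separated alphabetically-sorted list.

[1] (6) [f27 AND f2 -> f15]; (11) [f6 -> f10]. ⇒ new: f15, f10.
[2] (8) [f15 -> f39]; (14) [f10 -> f16]. ⇒ new: f39, f16.
[3] (5) [f16 AND f39 -> f36]; (12) [f27 AND f39 -> f26]. ⇒ new: f36, f26.
[4] (2) [f12 AND f36 -> f38]; (4) [f6 AND f26 -> f24]; (9) [f36 -> f37]. ⇒ new: f38, f24, f37.
[5] (13) [f24 -> f30]. ⇒ new: f30.

f10, f12, f15, f16, f2, f24, f26, f27, f3, f30, f36, f37, f38, f39, f6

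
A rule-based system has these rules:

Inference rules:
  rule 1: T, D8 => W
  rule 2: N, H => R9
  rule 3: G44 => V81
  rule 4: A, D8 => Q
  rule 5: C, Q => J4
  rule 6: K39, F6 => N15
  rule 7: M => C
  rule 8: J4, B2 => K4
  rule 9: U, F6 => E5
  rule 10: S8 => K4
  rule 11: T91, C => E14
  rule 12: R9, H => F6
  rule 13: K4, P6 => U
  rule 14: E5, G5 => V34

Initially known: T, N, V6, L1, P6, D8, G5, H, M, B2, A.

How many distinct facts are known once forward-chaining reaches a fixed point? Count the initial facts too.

21

Round 1 fires rule 1, rule 2, rule 4, rule 7, giving W, R9, Q, C.
Round 2 fires rule 5, rule 12, giving J4, F6.
Round 3 fires rule 8, giving K4.
Round 4 fires rule 13, giving U.
Round 5 fires rule 9, giving E5.
Round 6 fires rule 14, giving V34.
Closure: {A, B2, C, D8, E5, F6, G5, H, J4, K4, L1, M, N, P6, Q, R9, T, U, V34, V6, W} — 21 facts.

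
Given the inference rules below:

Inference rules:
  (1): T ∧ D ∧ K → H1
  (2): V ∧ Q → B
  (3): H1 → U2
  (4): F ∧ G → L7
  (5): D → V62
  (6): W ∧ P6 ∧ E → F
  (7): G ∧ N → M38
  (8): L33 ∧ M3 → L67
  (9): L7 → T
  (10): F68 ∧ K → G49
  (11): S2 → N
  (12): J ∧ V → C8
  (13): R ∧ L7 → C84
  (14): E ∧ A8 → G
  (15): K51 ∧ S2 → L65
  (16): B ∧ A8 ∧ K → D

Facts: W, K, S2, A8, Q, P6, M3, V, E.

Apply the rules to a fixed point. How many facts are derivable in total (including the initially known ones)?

20

Round 1: (2) [V ∧ Q → B]; (6) [W ∧ P6 ∧ E → F]; (11) [S2 → N]; (14) [E ∧ A8 → G]. Adds B, F, N, G.
Round 2: (4) [F ∧ G → L7]; (7) [G ∧ N → M38]; (16) [B ∧ A8 ∧ K → D]. Adds L7, M38, D.
Round 3: (5) [D → V62]; (9) [L7 → T]. Adds V62, T.
Round 4: (1) [T ∧ D ∧ K → H1]. Adds H1.
Round 5: (3) [H1 → U2]. Adds U2.
Closure: {A8, B, D, E, F, G, H1, K, L7, M3, M38, N, P6, Q, S2, T, U2, V, V62, W} — 20 facts.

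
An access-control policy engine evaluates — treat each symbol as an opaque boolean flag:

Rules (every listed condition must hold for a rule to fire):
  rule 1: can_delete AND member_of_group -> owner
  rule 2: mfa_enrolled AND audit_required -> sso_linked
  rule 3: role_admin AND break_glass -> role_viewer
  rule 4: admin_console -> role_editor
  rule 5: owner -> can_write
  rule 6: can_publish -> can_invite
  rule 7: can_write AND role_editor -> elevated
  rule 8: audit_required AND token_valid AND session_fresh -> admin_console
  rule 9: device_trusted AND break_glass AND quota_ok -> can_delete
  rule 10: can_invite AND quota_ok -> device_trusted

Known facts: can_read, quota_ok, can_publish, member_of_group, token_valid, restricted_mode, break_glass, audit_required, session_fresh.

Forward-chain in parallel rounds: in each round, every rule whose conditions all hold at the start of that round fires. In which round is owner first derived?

4

Round 1 fires rule 6, rule 8, giving can_invite, admin_console.
Round 2 fires rule 4, rule 10, giving role_editor, device_trusted.
Round 3 fires rule 9, giving can_delete.
Round 4 fires rule 1, giving owner.
owner first appears in round 4.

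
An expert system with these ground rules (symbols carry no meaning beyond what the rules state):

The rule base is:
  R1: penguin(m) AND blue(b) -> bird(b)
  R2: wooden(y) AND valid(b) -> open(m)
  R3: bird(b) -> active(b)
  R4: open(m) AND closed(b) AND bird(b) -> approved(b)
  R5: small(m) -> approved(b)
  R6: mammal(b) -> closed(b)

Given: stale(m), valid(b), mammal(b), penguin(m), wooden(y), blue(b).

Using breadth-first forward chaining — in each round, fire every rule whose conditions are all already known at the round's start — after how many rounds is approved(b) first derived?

Round 1 fires R1, R2, R6, giving bird(b), open(m), closed(b).
Round 2 fires R3, R4, giving active(b), approved(b).
approved(b) first appears in round 2.

2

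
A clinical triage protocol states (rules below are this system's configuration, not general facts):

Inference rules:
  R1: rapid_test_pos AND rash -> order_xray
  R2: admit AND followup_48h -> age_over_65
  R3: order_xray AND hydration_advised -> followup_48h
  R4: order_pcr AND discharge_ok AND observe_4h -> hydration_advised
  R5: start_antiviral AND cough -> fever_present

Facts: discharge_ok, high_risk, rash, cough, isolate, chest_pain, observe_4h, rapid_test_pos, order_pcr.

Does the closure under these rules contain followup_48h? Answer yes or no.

yes

Round 1 fires R1, R4, giving order_xray, hydration_advised.
Round 2 fires R3, giving followup_48h.
followup_48h appears in round 2, so it is derivable.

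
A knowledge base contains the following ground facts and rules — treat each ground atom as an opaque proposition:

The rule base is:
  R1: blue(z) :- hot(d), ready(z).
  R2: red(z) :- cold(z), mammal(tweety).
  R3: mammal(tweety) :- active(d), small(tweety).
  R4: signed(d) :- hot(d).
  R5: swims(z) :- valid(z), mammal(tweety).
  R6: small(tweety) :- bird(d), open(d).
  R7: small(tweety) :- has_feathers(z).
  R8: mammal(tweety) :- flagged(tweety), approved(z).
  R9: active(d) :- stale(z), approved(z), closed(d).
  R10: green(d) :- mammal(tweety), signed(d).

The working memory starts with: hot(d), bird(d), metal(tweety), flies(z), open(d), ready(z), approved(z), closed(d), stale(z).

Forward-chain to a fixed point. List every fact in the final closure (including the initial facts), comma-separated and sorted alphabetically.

[1] R1 [blue(z) :- hot(d), ready(z).]; R4 [signed(d) :- hot(d).]; R6 [small(tweety) :- bird(d), open(d).]; R9 [active(d) :- stale(z), approved(z), closed(d).]. ⇒ new: blue(z), signed(d), small(tweety), active(d).
[2] R3 [mammal(tweety) :- active(d), small(tweety).]. ⇒ new: mammal(tweety).
[3] R10 [green(d) :- mammal(tweety), signed(d).]. ⇒ new: green(d).

active(d), approved(z), bird(d), blue(z), closed(d), flies(z), green(d), hot(d), mammal(tweety), metal(tweety), open(d), ready(z), signed(d), small(tweety), stale(z)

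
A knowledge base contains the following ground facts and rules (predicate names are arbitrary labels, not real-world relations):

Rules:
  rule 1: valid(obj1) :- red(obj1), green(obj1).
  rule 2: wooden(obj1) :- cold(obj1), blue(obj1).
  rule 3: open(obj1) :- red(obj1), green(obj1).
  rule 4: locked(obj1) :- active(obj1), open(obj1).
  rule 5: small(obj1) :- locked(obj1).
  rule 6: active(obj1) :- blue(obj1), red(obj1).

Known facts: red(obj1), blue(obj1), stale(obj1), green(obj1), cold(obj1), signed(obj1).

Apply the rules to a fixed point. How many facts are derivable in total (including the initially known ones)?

Round 1 — rule 1, rule 2, rule 3, rule 6, derive valid(obj1), wooden(obj1), open(obj1), active(obj1).
Round 2 — rule 4, derive locked(obj1).
Round 3 — rule 5, derive small(obj1).
Closure: {active(obj1), blue(obj1), cold(obj1), green(obj1), locked(obj1), open(obj1), red(obj1), signed(obj1), small(obj1), stale(obj1), valid(obj1), wooden(obj1)} — 12 facts.

12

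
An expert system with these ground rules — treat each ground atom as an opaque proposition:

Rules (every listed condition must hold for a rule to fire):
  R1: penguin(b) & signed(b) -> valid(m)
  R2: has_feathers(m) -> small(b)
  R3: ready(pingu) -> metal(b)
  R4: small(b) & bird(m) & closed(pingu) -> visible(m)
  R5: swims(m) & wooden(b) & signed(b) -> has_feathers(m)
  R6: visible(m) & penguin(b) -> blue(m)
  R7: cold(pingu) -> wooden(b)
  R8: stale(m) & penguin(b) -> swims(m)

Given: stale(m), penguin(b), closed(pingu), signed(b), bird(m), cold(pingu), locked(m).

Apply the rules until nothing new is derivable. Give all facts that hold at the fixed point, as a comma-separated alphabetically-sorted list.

[1] R1 [penguin(b) & signed(b) -> valid(m)]; R7 [cold(pingu) -> wooden(b)]; R8 [stale(m) & penguin(b) -> swims(m)]. ⇒ new: valid(m), wooden(b), swims(m).
[2] R5 [swims(m) & wooden(b) & signed(b) -> has_feathers(m)]. ⇒ new: has_feathers(m).
[3] R2 [has_feathers(m) -> small(b)]. ⇒ new: small(b).
[4] R4 [small(b) & bird(m) & closed(pingu) -> visible(m)]. ⇒ new: visible(m).
[5] R6 [visible(m) & penguin(b) -> blue(m)]. ⇒ new: blue(m).

bird(m), blue(m), closed(pingu), cold(pingu), has_feathers(m), locked(m), penguin(b), signed(b), small(b), stale(m), swims(m), valid(m), visible(m), wooden(b)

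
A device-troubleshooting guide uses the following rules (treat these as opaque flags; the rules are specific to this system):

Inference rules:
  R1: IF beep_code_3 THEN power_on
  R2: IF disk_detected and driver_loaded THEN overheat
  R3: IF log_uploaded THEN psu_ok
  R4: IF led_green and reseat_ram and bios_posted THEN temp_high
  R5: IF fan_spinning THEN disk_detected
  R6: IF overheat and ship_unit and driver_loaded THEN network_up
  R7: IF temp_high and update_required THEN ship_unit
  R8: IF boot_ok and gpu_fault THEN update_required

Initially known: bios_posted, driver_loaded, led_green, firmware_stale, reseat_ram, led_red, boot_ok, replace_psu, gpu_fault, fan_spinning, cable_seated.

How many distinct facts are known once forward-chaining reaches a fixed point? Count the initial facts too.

Round 1: R4 [IF led_green and reseat_ram and bios_posted THEN temp_high]; R5 [IF fan_spinning THEN disk_detected]; R8 [IF boot_ok and gpu_fault THEN update_required]. New: temp_high, disk_detected, update_required.
Round 2: R2 [IF disk_detected and driver_loaded THEN overheat]; R7 [IF temp_high and update_required THEN ship_unit]. New: overheat, ship_unit.
Round 3: R6 [IF overheat and ship_unit and driver_loaded THEN network_up]. New: network_up.
Closure: {bios_posted, boot_ok, cable_seated, disk_detected, driver_loaded, fan_spinning, firmware_stale, gpu_fault, led_green, led_red, network_up, overheat, replace_psu, reseat_ram, ship_unit, temp_high, update_required} — 17 facts.

17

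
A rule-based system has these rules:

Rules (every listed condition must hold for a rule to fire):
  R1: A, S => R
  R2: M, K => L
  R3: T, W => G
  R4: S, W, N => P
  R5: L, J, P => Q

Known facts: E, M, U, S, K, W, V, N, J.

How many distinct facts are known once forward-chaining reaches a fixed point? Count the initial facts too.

[1] R2 [M, K => L]; R4 [S, W, N => P]. ⇒ new: L, P.
[2] R5 [L, J, P => Q]. ⇒ new: Q.
Closure: {E, J, K, L, M, N, P, Q, S, U, V, W} — 12 facts.

12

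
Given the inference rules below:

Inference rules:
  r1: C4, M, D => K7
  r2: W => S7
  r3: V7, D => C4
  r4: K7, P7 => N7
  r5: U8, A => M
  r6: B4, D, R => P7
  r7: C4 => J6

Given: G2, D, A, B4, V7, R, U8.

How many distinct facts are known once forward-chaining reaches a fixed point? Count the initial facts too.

13

Round 1 — r3, r5, r6, derive C4, M, P7.
Round 2 — r1, r7, derive K7, J6.
Round 3 — r4, derive N7.
Closure: {A, B4, C4, D, G2, J6, K7, M, N7, P7, R, U8, V7} — 13 facts.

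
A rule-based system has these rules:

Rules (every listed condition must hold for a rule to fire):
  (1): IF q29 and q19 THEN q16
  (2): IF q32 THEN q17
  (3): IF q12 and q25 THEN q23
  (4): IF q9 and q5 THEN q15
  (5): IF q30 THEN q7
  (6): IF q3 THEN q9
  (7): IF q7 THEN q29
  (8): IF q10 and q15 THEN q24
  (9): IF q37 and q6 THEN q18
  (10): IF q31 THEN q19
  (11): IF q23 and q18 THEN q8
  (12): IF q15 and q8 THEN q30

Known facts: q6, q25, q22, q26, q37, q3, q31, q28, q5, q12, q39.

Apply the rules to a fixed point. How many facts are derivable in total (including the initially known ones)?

Round 1 — (3), (6), (9), (10), derive q23, q9, q18, q19.
Round 2 — (4), (11), derive q15, q8.
Round 3 — (12), derive q30.
Round 4 — (5), derive q7.
Round 5 — (7), derive q29.
Round 6 — (1), derive q16.
Closure: {q12, q15, q16, q18, q19, q22, q23, q25, q26, q28, q29, q3, q30, q31, q37, q39, q5, q6, q7, q8, q9} — 21 facts.

21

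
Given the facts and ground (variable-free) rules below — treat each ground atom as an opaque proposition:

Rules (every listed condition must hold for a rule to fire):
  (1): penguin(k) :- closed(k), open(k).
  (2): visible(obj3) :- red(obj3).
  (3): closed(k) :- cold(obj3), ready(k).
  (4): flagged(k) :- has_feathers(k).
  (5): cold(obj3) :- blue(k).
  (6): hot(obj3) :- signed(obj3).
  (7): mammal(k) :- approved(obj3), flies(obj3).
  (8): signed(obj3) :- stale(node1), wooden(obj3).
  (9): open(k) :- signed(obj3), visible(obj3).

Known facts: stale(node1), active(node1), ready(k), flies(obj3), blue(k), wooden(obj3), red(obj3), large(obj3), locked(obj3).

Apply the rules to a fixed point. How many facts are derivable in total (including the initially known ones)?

16

Round 1 — (2), (5), (8), derive visible(obj3), cold(obj3), signed(obj3).
Round 2 — (3), (6), (9), derive closed(k), hot(obj3), open(k).
Round 3 — (1), derive penguin(k).
Closure: {active(node1), blue(k), closed(k), cold(obj3), flies(obj3), hot(obj3), large(obj3), locked(obj3), open(k), penguin(k), ready(k), red(obj3), signed(obj3), stale(node1), visible(obj3), wooden(obj3)} — 16 facts.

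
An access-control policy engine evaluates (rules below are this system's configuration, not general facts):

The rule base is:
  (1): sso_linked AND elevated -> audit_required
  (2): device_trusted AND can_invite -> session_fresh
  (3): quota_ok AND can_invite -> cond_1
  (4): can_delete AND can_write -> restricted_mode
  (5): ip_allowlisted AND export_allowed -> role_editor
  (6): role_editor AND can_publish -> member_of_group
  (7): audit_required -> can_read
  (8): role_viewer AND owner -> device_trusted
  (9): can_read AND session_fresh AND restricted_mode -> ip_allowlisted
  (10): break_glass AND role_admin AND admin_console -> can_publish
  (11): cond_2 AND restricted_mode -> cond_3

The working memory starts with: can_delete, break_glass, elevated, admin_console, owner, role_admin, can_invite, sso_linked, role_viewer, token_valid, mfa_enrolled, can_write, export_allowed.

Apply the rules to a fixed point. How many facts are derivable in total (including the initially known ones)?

22

Round 1: (1) [sso_linked AND elevated -> audit_required]; (4) [can_delete AND can_write -> restricted_mode]; (8) [role_viewer AND owner -> device_trusted]; (10) [break_glass AND role_admin AND admin_console -> can_publish]. Adds audit_required, restricted_mode, device_trusted, can_publish.
Round 2: (2) [device_trusted AND can_invite -> session_fresh]; (7) [audit_required -> can_read]. Adds session_fresh, can_read.
Round 3: (9) [can_read AND session_fresh AND restricted_mode -> ip_allowlisted]. Adds ip_allowlisted.
Round 4: (5) [ip_allowlisted AND export_allowed -> role_editor]. Adds role_editor.
Round 5: (6) [role_editor AND can_publish -> member_of_group]. Adds member_of_group.
Closure: {admin_console, audit_required, break_glass, can_delete, can_invite, can_publish, can_read, can_write, device_trusted, elevated, export_allowed, ip_allowlisted, member_of_group, mfa_enrolled, owner, restricted_mode, role_admin, role_editor, role_viewer, session_fresh, sso_linked, token_valid} — 22 facts.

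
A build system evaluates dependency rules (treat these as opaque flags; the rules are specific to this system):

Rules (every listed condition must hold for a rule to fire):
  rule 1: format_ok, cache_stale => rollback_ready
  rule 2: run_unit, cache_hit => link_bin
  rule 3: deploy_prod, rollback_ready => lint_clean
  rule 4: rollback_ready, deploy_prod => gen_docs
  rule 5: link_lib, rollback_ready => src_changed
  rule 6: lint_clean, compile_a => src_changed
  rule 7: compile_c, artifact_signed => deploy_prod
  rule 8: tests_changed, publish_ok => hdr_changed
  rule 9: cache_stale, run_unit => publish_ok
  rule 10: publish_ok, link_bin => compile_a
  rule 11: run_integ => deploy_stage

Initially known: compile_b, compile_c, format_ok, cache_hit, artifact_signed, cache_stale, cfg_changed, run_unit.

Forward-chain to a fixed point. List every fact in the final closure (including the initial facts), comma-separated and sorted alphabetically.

artifact_signed, cache_hit, cache_stale, cfg_changed, compile_a, compile_b, compile_c, deploy_prod, format_ok, gen_docs, link_bin, lint_clean, publish_ok, rollback_ready, run_unit, src_changed

Round 1 fires rule 1, rule 2, rule 7, rule 9, giving rollback_ready, link_bin, deploy_prod, publish_ok.
Round 2 fires rule 3, rule 4, rule 10, giving lint_clean, gen_docs, compile_a.
Round 3 fires rule 6, giving src_changed.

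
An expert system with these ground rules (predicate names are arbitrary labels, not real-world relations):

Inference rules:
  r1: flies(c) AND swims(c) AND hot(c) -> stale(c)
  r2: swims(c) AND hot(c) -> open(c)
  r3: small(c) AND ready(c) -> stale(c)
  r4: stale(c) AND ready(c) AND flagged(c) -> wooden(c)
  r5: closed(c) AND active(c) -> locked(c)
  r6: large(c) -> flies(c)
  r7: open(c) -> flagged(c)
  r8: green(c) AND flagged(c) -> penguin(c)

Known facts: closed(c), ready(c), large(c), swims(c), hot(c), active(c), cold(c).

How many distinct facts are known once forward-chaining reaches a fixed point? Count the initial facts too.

13

[1] r2 [swims(c) AND hot(c) -> open(c)]; r5 [closed(c) AND active(c) -> locked(c)]; r6 [large(c) -> flies(c)]. ⇒ new: open(c), locked(c), flies(c).
[2] r1 [flies(c) AND swims(c) AND hot(c) -> stale(c)]; r7 [open(c) -> flagged(c)]. ⇒ new: stale(c), flagged(c).
[3] r4 [stale(c) AND ready(c) AND flagged(c) -> wooden(c)]. ⇒ new: wooden(c).
Closure: {active(c), closed(c), cold(c), flagged(c), flies(c), hot(c), large(c), locked(c), open(c), ready(c), stale(c), swims(c), wooden(c)} — 13 facts.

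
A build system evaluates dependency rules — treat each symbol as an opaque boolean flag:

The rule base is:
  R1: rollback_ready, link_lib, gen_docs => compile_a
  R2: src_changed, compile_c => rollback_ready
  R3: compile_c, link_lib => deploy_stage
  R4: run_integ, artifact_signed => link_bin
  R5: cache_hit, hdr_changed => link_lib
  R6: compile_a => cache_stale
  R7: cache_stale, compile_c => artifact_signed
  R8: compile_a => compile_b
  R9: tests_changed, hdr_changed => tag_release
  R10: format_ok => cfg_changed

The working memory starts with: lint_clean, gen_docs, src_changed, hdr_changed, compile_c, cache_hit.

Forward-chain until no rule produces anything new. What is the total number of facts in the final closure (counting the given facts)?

13

[1] R2 [src_changed, compile_c => rollback_ready]; R5 [cache_hit, hdr_changed => link_lib]. ⇒ new: rollback_ready, link_lib.
[2] R1 [rollback_ready, link_lib, gen_docs => compile_a]; R3 [compile_c, link_lib => deploy_stage]. ⇒ new: compile_a, deploy_stage.
[3] R6 [compile_a => cache_stale]; R8 [compile_a => compile_b]. ⇒ new: cache_stale, compile_b.
[4] R7 [cache_stale, compile_c => artifact_signed]. ⇒ new: artifact_signed.
Closure: {artifact_signed, cache_hit, cache_stale, compile_a, compile_b, compile_c, deploy_stage, gen_docs, hdr_changed, link_lib, lint_clean, rollback_ready, src_changed} — 13 facts.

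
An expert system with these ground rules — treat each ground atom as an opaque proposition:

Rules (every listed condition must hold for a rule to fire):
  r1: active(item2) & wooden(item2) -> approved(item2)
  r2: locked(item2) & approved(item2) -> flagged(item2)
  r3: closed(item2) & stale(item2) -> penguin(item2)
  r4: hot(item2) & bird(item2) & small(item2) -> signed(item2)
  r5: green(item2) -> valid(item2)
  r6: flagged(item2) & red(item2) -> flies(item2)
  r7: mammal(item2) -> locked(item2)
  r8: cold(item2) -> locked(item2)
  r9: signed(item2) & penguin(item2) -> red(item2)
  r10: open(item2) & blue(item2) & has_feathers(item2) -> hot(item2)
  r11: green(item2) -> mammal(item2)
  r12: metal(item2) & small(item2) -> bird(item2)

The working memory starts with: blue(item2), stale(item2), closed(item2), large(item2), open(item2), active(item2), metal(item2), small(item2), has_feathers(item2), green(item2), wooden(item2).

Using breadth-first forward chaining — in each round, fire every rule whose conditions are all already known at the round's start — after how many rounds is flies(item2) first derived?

4

Round 1: r1 [active(item2) & wooden(item2) -> approved(item2)]; r3 [closed(item2) & stale(item2) -> penguin(item2)]; r5 [green(item2) -> valid(item2)]; r10 [open(item2) & blue(item2) & has_feathers(item2) -> hot(item2)]; r11 [green(item2) -> mammal(item2)]; r12 [metal(item2) & small(item2) -> bird(item2)]. Adds approved(item2), penguin(item2), valid(item2), hot(item2), mammal(item2), bird(item2).
Round 2: r4 [hot(item2) & bird(item2) & small(item2) -> signed(item2)]; r7 [mammal(item2) -> locked(item2)]. Adds signed(item2), locked(item2).
Round 3: r2 [locked(item2) & approved(item2) -> flagged(item2)]; r9 [signed(item2) & penguin(item2) -> red(item2)]. Adds flagged(item2), red(item2).
Round 4: r6 [flagged(item2) & red(item2) -> flies(item2)]. Adds flies(item2).
flies(item2) first appears in round 4.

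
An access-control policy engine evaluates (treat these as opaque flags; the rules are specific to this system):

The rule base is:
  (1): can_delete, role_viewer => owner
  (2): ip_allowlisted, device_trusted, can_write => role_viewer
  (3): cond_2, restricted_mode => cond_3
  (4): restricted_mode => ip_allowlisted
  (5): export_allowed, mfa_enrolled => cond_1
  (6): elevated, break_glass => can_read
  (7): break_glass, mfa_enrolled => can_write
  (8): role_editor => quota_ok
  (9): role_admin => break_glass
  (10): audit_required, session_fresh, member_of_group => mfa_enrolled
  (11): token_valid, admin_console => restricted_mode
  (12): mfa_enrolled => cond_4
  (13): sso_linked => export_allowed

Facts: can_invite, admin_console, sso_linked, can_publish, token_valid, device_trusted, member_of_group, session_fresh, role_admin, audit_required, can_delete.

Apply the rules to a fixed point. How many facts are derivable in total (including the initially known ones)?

Round 1: (9) [role_admin => break_glass]; (10) [audit_required, session_fresh, member_of_group => mfa_enrolled]; (11) [token_valid, admin_console => restricted_mode]; (13) [sso_linked => export_allowed]. Adds break_glass, mfa_enrolled, restricted_mode, export_allowed.
Round 2: (4) [restricted_mode => ip_allowlisted]; (5) [export_allowed, mfa_enrolled => cond_1]; (7) [break_glass, mfa_enrolled => can_write]; (12) [mfa_enrolled => cond_4]. Adds ip_allowlisted, cond_1, can_write, cond_4.
Round 3: (2) [ip_allowlisted, device_trusted, can_write => role_viewer]. Adds role_viewer.
Round 4: (1) [can_delete, role_viewer => owner]. Adds owner.
Closure: {admin_console, audit_required, break_glass, can_delete, can_invite, can_publish, can_write, cond_1, cond_4, device_trusted, export_allowed, ip_allowlisted, member_of_group, mfa_enrolled, owner, restricted_mode, role_admin, role_viewer, session_fresh, sso_linked, token_valid} — 21 facts.

21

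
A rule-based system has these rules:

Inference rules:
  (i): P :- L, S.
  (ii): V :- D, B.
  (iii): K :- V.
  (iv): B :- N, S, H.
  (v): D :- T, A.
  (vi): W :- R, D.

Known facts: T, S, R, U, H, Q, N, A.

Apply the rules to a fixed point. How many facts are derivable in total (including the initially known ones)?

[1] (iv) [B :- N, S, H.]; (v) [D :- T, A.]. ⇒ new: B, D.
[2] (ii) [V :- D, B.]; (vi) [W :- R, D.]. ⇒ new: V, W.
[3] (iii) [K :- V.]. ⇒ new: K.
Closure: {A, B, D, H, K, N, Q, R, S, T, U, V, W} — 13 facts.

13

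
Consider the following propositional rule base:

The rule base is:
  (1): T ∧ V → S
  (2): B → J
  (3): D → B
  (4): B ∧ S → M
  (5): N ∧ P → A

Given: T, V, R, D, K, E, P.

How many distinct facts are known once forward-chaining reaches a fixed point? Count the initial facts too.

Round 1: (1) [T ∧ V → S]; (3) [D → B]. New: S, B.
Round 2: (2) [B → J]; (4) [B ∧ S → M]. New: J, M.
Closure: {B, D, E, J, K, M, P, R, S, T, V} — 11 facts.

11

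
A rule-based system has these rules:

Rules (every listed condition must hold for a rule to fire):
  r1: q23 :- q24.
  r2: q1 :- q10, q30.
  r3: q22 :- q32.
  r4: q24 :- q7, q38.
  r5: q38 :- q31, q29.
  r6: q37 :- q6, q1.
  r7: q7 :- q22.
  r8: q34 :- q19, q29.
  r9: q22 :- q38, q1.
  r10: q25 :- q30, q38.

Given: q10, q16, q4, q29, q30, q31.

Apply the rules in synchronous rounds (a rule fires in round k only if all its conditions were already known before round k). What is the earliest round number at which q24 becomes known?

4

Round 1: r2 [q1 :- q10, q30.]; r5 [q38 :- q31, q29.]. Adds q1, q38.
Round 2: r9 [q22 :- q38, q1.]; r10 [q25 :- q30, q38.]. Adds q22, q25.
Round 3: r7 [q7 :- q22.]. Adds q7.
Round 4: r4 [q24 :- q7, q38.]. Adds q24.
q24 first appears in round 4.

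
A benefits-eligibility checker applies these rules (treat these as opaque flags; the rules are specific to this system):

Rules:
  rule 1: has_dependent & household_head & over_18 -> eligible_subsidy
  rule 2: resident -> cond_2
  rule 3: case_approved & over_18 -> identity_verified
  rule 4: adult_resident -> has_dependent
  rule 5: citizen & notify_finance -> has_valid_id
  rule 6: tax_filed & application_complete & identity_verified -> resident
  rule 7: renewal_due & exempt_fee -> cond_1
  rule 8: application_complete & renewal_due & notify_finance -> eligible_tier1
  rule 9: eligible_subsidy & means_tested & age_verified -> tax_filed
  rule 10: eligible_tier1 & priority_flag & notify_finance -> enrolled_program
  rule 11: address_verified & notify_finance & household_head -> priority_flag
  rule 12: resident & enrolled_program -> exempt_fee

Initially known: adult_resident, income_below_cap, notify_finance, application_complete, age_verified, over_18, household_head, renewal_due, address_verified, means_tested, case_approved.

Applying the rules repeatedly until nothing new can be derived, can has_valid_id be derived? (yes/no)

Round 1: rule 3 [case_approved & over_18 -> identity_verified]; rule 4 [adult_resident -> has_dependent]; rule 8 [application_complete & renewal_due & notify_finance -> eligible_tier1]; rule 11 [address_verified & notify_finance & household_head -> priority_flag]. Adds identity_verified, has_dependent, eligible_tier1, priority_flag.
Round 2: rule 1 [has_dependent & household_head & over_18 -> eligible_subsidy]; rule 10 [eligible_tier1 & priority_flag & notify_finance -> enrolled_program]. Adds eligible_subsidy, enrolled_program.
Round 3: rule 9 [eligible_subsidy & means_tested & age_verified -> tax_filed]. Adds tax_filed.
Round 4: rule 6 [tax_filed & application_complete & identity_verified -> resident]. Adds resident.
Round 5: rule 2 [resident -> cond_2]; rule 12 [resident & enrolled_program -> exempt_fee]. Adds cond_2, exempt_fee.
Round 6: rule 7 [renewal_due & exempt_fee -> cond_1]. Adds cond_1.
Fixed point reached. has_valid_id is concluded only by rule 5; rule 5 needs citizen (never derived).

no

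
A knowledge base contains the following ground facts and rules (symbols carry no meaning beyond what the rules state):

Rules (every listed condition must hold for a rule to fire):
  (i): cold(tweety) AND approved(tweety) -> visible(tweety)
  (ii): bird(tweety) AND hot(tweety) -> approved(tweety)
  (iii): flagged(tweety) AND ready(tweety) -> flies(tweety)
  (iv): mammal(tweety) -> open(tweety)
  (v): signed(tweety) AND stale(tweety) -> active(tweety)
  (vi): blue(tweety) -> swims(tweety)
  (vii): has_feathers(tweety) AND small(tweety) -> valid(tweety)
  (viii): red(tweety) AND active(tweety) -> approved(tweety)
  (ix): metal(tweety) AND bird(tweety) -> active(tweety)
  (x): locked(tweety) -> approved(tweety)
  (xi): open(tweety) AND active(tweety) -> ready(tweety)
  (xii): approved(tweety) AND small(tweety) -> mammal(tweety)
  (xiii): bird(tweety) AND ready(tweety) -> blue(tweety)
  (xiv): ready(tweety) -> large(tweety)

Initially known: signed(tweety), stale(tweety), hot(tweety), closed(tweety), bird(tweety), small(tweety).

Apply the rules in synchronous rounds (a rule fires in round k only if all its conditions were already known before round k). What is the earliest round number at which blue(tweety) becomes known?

5

Round 1: (ii) [bird(tweety) AND hot(tweety) -> approved(tweety)]; (v) [signed(tweety) AND stale(tweety) -> active(tweety)]. Adds approved(tweety), active(tweety).
Round 2: (xii) [approved(tweety) AND small(tweety) -> mammal(tweety)]. Adds mammal(tweety).
Round 3: (iv) [mammal(tweety) -> open(tweety)]. Adds open(tweety).
Round 4: (xi) [open(tweety) AND active(tweety) -> ready(tweety)]. Adds ready(tweety).
Round 5: (xiii) [bird(tweety) AND ready(tweety) -> blue(tweety)]; (xiv) [ready(tweety) -> large(tweety)]. Adds blue(tweety), large(tweety).
blue(tweety) first appears in round 5.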